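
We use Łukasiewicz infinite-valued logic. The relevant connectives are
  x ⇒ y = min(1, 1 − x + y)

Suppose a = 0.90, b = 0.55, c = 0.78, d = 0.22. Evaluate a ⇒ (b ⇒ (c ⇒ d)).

c ⇒ d = min(1, 1 − 0.78 + 0.22) = min(1, 0.44) = 0.44
b ⇒ (c ⇒ d) = min(1, 1 − 0.55 + 0.44) = min(1, 0.89) = 0.89
a ⇒ (b ⇒ (c ⇒ d)) = min(1, 1 − 0.90 + 0.89) = min(1, 0.99) = 0.99

0.99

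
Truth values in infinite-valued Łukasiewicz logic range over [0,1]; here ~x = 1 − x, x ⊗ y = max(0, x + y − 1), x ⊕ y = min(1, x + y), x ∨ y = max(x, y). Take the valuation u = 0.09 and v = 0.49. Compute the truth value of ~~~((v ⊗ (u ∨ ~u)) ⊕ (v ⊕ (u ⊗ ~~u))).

~u = 1 − 0.09 = 0.91
u ∨ ~u = max(0.09, 0.91) = 0.91
v ⊗ (u ∨ ~u) = max(0, 0.49 + 0.91 − 1) = max(0, 0.40) = 0.40
~~u = 1 − 0.91 = 0.09
u ⊗ ~~u = max(0, 0.09 + 0.09 − 1) = max(0, -0.82) = 0.00
v ⊕ (u ⊗ ~~u) = min(1, 0.49 + 0.00) = min(1, 0.49) = 0.49
(v ⊗ (u ∨ ~u)) ⊕ (v ⊕ (u ⊗ ~~u)) = min(1, 0.40 + 0.49) = min(1, 0.89) = 0.89
~((v ⊗ (u ∨ ~u)) ⊕ (v ⊕ (u ⊗ ~~u))) = 1 − 0.89 = 0.11
~~((v ⊗ (u ∨ ~u)) ⊕ (v ⊕ (u ⊗ ~~u))) = 1 − 0.11 = 0.89
~~~((v ⊗ (u ∨ ~u)) ⊕ (v ⊕ (u ⊗ ~~u))) = 1 − 0.89 = 0.11

0.11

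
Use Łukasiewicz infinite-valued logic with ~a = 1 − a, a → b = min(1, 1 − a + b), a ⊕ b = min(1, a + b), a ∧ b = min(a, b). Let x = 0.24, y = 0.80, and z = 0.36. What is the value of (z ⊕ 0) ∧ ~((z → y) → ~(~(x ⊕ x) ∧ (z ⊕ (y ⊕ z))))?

0.36

z ⊕ 0 = min(1, 0.36 + 0.00) = min(1, 0.36) = 0.36
z → y = min(1, 1 − 0.36 + 0.80) = min(1, 1.44) = 1.00
x ⊕ x = min(1, 0.24 + 0.24) = min(1, 0.48) = 0.48
~(x ⊕ x) = 1 − 0.48 = 0.52
y ⊕ z = min(1, 0.80 + 0.36) = min(1, 1.16) = 1.00
z ⊕ (y ⊕ z) = min(1, 0.36 + 1.00) = min(1, 1.36) = 1.00
~(x ⊕ x) ∧ (z ⊕ (y ⊕ z)) = min(0.52, 1.00) = 0.52
~(~(x ⊕ x) ∧ (z ⊕ (y ⊕ z))) = 1 − 0.52 = 0.48
(z → y) → ~(~(x ⊕ x) ∧ (z ⊕ (y ⊕ z))) = min(1, 1 − 1.00 + 0.48) = min(1, 0.48) = 0.48
~((z → y) → ~(~(x ⊕ x) ∧ (z ⊕ (y ⊕ z)))) = 1 − 0.48 = 0.52
(z ⊕ 0) ∧ ~((z → y) → ~(~(x ⊕ x) ∧ (z ⊕ (y ⊕ z)))) = min(0.36, 0.52) = 0.36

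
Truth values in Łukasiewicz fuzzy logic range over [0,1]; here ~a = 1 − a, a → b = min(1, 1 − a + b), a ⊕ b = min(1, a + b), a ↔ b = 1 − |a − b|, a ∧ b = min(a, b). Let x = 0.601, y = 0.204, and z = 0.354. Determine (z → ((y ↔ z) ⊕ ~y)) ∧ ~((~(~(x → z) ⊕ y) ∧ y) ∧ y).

0.796

y ↔ z = 1 − |0.204 − 0.354| = 1 − 0.150 = 0.850
~y = 1 − 0.204 = 0.796
(y ↔ z) ⊕ ~y = min(1, 0.850 + 0.796) = min(1, 1.646) = 1.000
z → ((y ↔ z) ⊕ ~y) = min(1, 1 − 0.354 + 1.000) = min(1, 1.646) = 1.000
x → z = min(1, 1 − 0.601 + 0.354) = min(1, 0.753) = 0.753
~(x → z) = 1 − 0.753 = 0.247
~(x → z) ⊕ y = min(1, 0.247 + 0.204) = min(1, 0.451) = 0.451
~(~(x → z) ⊕ y) = 1 − 0.451 = 0.549
~(~(x → z) ⊕ y) ∧ y = min(0.549, 0.204) = 0.204
(~(~(x → z) ⊕ y) ∧ y) ∧ y = min(0.204, 0.204) = 0.204
~((~(~(x → z) ⊕ y) ∧ y) ∧ y) = 1 − 0.204 = 0.796
(z → ((y ↔ z) ⊕ ~y)) ∧ ~((~(~(x → z) ⊕ y) ∧ y) ∧ y) = min(1.000, 0.796) = 0.796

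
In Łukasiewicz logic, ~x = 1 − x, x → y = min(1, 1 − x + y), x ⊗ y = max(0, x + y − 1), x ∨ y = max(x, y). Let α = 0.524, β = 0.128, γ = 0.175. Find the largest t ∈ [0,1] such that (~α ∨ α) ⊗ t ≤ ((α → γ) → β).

~α = 1 − 0.524 = 0.476
~α ∨ α = max(0.476, 0.524) = 0.524
So the left factor is ~α ∨ α = 0.524.
α → γ = min(1, 1 − 0.524 + 0.175) = min(1, 0.651) = 0.651
(α → γ) → β = min(1, 1 − 0.651 + 0.128) = min(1, 0.477) = 0.477
So the right-hand bound is (α → γ) → β = 0.477.
The residuum of the Łukasiewicz t-norm gives the supremum: min(1, 1 − 0.524 + 0.477).
1 − 0.524 + 0.477 = 0.953, so t = min(1, 0.953) = 0.953.
Check: 0.524 ⊗ 0.953 = max(0, 0.477) = 0.477 ≤ 0.477.

0.953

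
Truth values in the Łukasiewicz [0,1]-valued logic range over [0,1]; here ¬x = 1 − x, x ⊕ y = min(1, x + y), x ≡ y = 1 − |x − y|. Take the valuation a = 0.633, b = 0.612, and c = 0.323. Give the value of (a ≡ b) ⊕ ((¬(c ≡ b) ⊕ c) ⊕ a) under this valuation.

a ≡ b = 1 − |0.633 − 0.612| = 1 − 0.021 = 0.979
c ≡ b = 1 − |0.323 − 0.612| = 1 − 0.289 = 0.711
¬(c ≡ b) = 1 − 0.711 = 0.289
¬(c ≡ b) ⊕ c = min(1, 0.289 + 0.323) = min(1, 0.612) = 0.612
(¬(c ≡ b) ⊕ c) ⊕ a = min(1, 0.612 + 0.633) = min(1, 1.245) = 1.000
(a ≡ b) ⊕ ((¬(c ≡ b) ⊕ c) ⊕ a) = min(1, 0.979 + 1.000) = min(1, 1.979) = 1.000

1.000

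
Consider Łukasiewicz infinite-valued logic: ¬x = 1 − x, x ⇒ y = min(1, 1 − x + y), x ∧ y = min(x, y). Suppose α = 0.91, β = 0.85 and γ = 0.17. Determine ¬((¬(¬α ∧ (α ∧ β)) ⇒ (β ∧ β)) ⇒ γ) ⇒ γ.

0.40

¬α = 1 − 0.91 = 0.09
α ∧ β = min(0.91, 0.85) = 0.85
¬α ∧ (α ∧ β) = min(0.09, 0.85) = 0.09
¬(¬α ∧ (α ∧ β)) = 1 − 0.09 = 0.91
β ∧ β = min(0.85, 0.85) = 0.85
¬(¬α ∧ (α ∧ β)) ⇒ (β ∧ β) = min(1, 1 − 0.91 + 0.85) = min(1, 0.94) = 0.94
(¬(¬α ∧ (α ∧ β)) ⇒ (β ∧ β)) ⇒ γ = min(1, 1 − 0.94 + 0.17) = min(1, 0.23) = 0.23
¬((¬(¬α ∧ (α ∧ β)) ⇒ (β ∧ β)) ⇒ γ) = 1 − 0.23 = 0.77
¬((¬(¬α ∧ (α ∧ β)) ⇒ (β ∧ β)) ⇒ γ) ⇒ γ = min(1, 1 − 0.77 + 0.17) = min(1, 0.40) = 0.40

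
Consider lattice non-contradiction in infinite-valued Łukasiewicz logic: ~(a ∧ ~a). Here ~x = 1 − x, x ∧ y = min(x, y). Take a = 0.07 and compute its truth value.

0.93

~a = 1 − 0.07 = 0.93
a ∧ ~a = min(0.07, 0.93) = 0.07
~(a ∧ ~a) = 1 − 0.07 = 0.93
(The value 0.93 < 1 shows this instance is not satisfied; not a Ł∞-tautology — its value is 1 − min(a, 1−a).)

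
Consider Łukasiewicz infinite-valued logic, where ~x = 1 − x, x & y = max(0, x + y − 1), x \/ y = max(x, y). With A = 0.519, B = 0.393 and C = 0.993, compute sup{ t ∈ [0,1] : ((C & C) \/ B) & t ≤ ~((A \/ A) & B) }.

1.000

C & C = max(0, 0.993 + 0.993 − 1) = max(0, 0.986) = 0.986
(C & C) \/ B = max(0.986, 0.393) = 0.986
So the left factor is (C & C) \/ B = 0.986.
A \/ A = max(0.519, 0.519) = 0.519
(A \/ A) & B = max(0, 0.519 + 0.393 − 1) = max(0, -0.088) = 0.000
~((A \/ A) & B) = 1 − 0.000 = 1.000
So the right-hand bound is ~((A \/ A) & B) = 1.000.
The residuum of the Łukasiewicz t-norm gives the supremum: min(1, 1 − 0.986 + 1.000).
1 − 0.986 + 1.000 = 1.014, so t = min(1, 1.014) = 1.000.
Check: 0.986 & 1.000 = max(0, 0.986) = 0.986 ≤ 1.000.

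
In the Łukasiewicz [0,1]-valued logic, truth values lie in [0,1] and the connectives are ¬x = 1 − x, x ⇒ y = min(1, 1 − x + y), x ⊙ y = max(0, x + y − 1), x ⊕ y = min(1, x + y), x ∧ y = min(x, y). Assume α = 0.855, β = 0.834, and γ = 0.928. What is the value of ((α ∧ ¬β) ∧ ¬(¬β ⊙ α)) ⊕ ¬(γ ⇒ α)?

¬β = 1 − 0.834 = 0.166
α ∧ ¬β = min(0.855, 0.166) = 0.166
¬β ⊙ α = max(0, 0.166 + 0.855 − 1) = max(0, 0.021) = 0.021
¬(¬β ⊙ α) = 1 − 0.021 = 0.979
(α ∧ ¬β) ∧ ¬(¬β ⊙ α) = min(0.166, 0.979) = 0.166
γ ⇒ α = min(1, 1 − 0.928 + 0.855) = min(1, 0.927) = 0.927
¬(γ ⇒ α) = 1 − 0.927 = 0.073
((α ∧ ¬β) ∧ ¬(¬β ⊙ α)) ⊕ ¬(γ ⇒ α) = min(1, 0.166 + 0.073) = min(1, 0.239) = 0.239

0.239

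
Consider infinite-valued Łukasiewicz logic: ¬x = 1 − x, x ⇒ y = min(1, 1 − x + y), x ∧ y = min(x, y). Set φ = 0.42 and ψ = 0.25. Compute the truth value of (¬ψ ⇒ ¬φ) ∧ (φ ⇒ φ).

¬ψ = 1 − 0.25 = 0.75
¬φ = 1 − 0.42 = 0.58
¬ψ ⇒ ¬φ = min(1, 1 − 0.75 + 0.58) = min(1, 0.83) = 0.83
φ ⇒ φ = min(1, 1 − 0.42 + 0.42) = min(1, 1.00) = 1.00
(¬ψ ⇒ ¬φ) ∧ (φ ⇒ φ) = min(0.83, 1.00) = 0.83

0.83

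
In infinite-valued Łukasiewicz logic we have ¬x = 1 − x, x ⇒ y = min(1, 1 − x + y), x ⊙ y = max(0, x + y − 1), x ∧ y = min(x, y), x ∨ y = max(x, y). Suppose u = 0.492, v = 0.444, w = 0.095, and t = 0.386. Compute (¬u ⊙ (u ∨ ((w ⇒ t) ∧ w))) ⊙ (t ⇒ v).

¬u = 1 − 0.492 = 0.508
w ⇒ t = min(1, 1 − 0.095 + 0.386) = min(1, 1.291) = 1.000
(w ⇒ t) ∧ w = min(1.000, 0.095) = 0.095
u ∨ ((w ⇒ t) ∧ w) = max(0.492, 0.095) = 0.492
¬u ⊙ (u ∨ ((w ⇒ t) ∧ w)) = max(0, 0.508 + 0.492 − 1) = max(0, 0.000) = 0.000
t ⇒ v = min(1, 1 − 0.386 + 0.444) = min(1, 1.058) = 1.000
(¬u ⊙ (u ∨ ((w ⇒ t) ∧ w))) ⊙ (t ⇒ v) = max(0, 0.000 + 1.000 − 1) = max(0, 0.000) = 0.000

0.000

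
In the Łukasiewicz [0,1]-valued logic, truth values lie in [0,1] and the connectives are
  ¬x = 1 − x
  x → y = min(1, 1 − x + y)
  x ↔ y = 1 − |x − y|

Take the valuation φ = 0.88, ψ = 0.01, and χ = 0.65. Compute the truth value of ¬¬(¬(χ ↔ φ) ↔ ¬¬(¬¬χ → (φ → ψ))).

χ ↔ φ = 1 − |0.65 − 0.88| = 1 − 0.23 = 0.77
¬(χ ↔ φ) = 1 − 0.77 = 0.23
¬χ = 1 − 0.65 = 0.35
¬¬χ = 1 − 0.35 = 0.65
φ → ψ = min(1, 1 − 0.88 + 0.01) = min(1, 0.13) = 0.13
¬¬χ → (φ → ψ) = min(1, 1 − 0.65 + 0.13) = min(1, 0.48) = 0.48
¬(¬¬χ → (φ → ψ)) = 1 − 0.48 = 0.52
¬¬(¬¬χ → (φ → ψ)) = 1 − 0.52 = 0.48
¬(χ ↔ φ) ↔ ¬¬(¬¬χ → (φ → ψ)) = 1 − |0.23 − 0.48| = 1 − 0.25 = 0.75
¬(¬(χ ↔ φ) ↔ ¬¬(¬¬χ → (φ → ψ))) = 1 − 0.75 = 0.25
¬¬(¬(χ ↔ φ) ↔ ¬¬(¬¬χ → (φ → ψ))) = 1 − 0.25 = 0.75

0.75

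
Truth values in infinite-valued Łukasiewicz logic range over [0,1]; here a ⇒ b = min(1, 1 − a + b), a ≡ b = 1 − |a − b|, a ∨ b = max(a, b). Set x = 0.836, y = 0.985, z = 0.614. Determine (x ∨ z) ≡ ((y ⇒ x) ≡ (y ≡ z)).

0.942

x ∨ z = max(0.836, 0.614) = 0.836
y ⇒ x = min(1, 1 − 0.985 + 0.836) = min(1, 0.851) = 0.851
y ≡ z = 1 − |0.985 − 0.614| = 1 − 0.371 = 0.629
(y ⇒ x) ≡ (y ≡ z) = 1 − |0.851 − 0.629| = 1 − 0.222 = 0.778
(x ∨ z) ≡ ((y ⇒ x) ≡ (y ≡ z)) = 1 − |0.836 − 0.778| = 1 − 0.058 = 0.942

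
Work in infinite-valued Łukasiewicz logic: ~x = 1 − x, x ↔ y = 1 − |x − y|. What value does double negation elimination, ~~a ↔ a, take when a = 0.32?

~a = 1 − 0.32 = 0.68
~~a = 1 − 0.68 = 0.32
~~a ↔ a = 1 − |0.32 − 0.32| = 1 − 0.00 = 1.00
(As expected: always 1 in Ł∞ since negation is involutive.)

1.00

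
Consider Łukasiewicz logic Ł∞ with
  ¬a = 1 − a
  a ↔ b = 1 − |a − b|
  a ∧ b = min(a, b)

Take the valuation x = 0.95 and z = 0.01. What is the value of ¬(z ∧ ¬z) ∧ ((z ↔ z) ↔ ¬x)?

0.05

¬z = 1 − 0.01 = 0.99
z ∧ ¬z = min(0.01, 0.99) = 0.01
¬(z ∧ ¬z) = 1 − 0.01 = 0.99
z ↔ z = 1 − |0.01 − 0.01| = 1 − 0.00 = 1.00
¬x = 1 − 0.95 = 0.05
(z ↔ z) ↔ ¬x = 1 − |1.00 − 0.05| = 1 − 0.95 = 0.05
¬(z ∧ ¬z) ∧ ((z ↔ z) ↔ ¬x) = min(0.99, 0.05) = 0.05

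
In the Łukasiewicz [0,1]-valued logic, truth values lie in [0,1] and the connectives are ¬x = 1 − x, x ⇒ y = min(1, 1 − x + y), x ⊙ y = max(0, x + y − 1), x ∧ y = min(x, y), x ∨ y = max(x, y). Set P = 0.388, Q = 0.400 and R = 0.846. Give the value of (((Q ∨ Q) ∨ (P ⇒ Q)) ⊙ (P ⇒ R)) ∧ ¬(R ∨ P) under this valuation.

0.154

Q ∨ Q = max(0.400, 0.400) = 0.400
P ⇒ Q = min(1, 1 − 0.388 + 0.400) = min(1, 1.012) = 1.000
(Q ∨ Q) ∨ (P ⇒ Q) = max(0.400, 1.000) = 1.000
P ⇒ R = min(1, 1 − 0.388 + 0.846) = min(1, 1.458) = 1.000
((Q ∨ Q) ∨ (P ⇒ Q)) ⊙ (P ⇒ R) = max(0, 1.000 + 1.000 − 1) = max(0, 1.000) = 1.000
R ∨ P = max(0.846, 0.388) = 0.846
¬(R ∨ P) = 1 − 0.846 = 0.154
(((Q ∨ Q) ∨ (P ⇒ Q)) ⊙ (P ⇒ R)) ∧ ¬(R ∨ P) = min(1.000, 0.154) = 0.154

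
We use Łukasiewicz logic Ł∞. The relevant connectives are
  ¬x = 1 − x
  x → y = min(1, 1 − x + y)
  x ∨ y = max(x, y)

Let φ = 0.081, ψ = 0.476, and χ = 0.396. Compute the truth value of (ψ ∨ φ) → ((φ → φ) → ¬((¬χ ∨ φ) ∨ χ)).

ψ ∨ φ = max(0.476, 0.081) = 0.476
φ → φ = min(1, 1 − 0.081 + 0.081) = min(1, 1.000) = 1.000
¬χ = 1 − 0.396 = 0.604
¬χ ∨ φ = max(0.604, 0.081) = 0.604
(¬χ ∨ φ) ∨ χ = max(0.604, 0.396) = 0.604
¬((¬χ ∨ φ) ∨ χ) = 1 − 0.604 = 0.396
(φ → φ) → ¬((¬χ ∨ φ) ∨ χ) = min(1, 1 − 1.000 + 0.396) = min(1, 0.396) = 0.396
(ψ ∨ φ) → ((φ → φ) → ¬((¬χ ∨ φ) ∨ χ)) = min(1, 1 − 0.476 + 0.396) = min(1, 0.920) = 0.920

0.920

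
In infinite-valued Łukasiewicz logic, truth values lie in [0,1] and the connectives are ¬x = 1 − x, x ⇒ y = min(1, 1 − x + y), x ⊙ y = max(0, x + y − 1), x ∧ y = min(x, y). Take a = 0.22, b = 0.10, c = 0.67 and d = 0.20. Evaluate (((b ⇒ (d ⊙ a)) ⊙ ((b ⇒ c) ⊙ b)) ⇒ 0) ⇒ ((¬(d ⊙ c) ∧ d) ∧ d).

d ⊙ a = max(0, 0.20 + 0.22 − 1) = max(0, -0.58) = 0.00
b ⇒ (d ⊙ a) = min(1, 1 − 0.10 + 0.00) = min(1, 0.90) = 0.90
b ⇒ c = min(1, 1 − 0.10 + 0.67) = min(1, 1.57) = 1.00
(b ⇒ c) ⊙ b = max(0, 1.00 + 0.10 − 1) = max(0, 0.10) = 0.10
(b ⇒ (d ⊙ a)) ⊙ ((b ⇒ c) ⊙ b) = max(0, 0.90 + 0.10 − 1) = max(0, 0.00) = 0.00
((b ⇒ (d ⊙ a)) ⊙ ((b ⇒ c) ⊙ b)) ⇒ 0 = min(1, 1 − 0.00 + 0.00) = min(1, 1.00) = 1.00
d ⊙ c = max(0, 0.20 + 0.67 − 1) = max(0, -0.13) = 0.00
¬(d ⊙ c) = 1 − 0.00 = 1.00
¬(d ⊙ c) ∧ d = min(1.00, 0.20) = 0.20
(¬(d ⊙ c) ∧ d) ∧ d = min(0.20, 0.20) = 0.20
(((b ⇒ (d ⊙ a)) ⊙ ((b ⇒ c) ⊙ b)) ⇒ 0) ⇒ ((¬(d ⊙ c) ∧ d) ∧ d) = min(1, 1 − 1.00 + 0.20) = min(1, 0.20) = 0.20

0.20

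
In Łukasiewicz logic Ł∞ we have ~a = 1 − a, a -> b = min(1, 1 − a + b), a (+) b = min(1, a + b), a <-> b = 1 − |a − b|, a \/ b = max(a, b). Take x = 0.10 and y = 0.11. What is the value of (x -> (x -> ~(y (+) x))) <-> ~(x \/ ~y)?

y (+) x = min(1, 0.11 + 0.10) = min(1, 0.21) = 0.21
~(y (+) x) = 1 − 0.21 = 0.79
x -> ~(y (+) x) = min(1, 1 − 0.10 + 0.79) = min(1, 1.69) = 1.00
x -> (x -> ~(y (+) x)) = min(1, 1 − 0.10 + 1.00) = min(1, 1.90) = 1.00
~y = 1 − 0.11 = 0.89
x \/ ~y = max(0.10, 0.89) = 0.89
~(x \/ ~y) = 1 − 0.89 = 0.11
(x -> (x -> ~(y (+) x))) <-> ~(x \/ ~y) = 1 − |1.00 − 0.11| = 1 − 0.89 = 0.11

0.11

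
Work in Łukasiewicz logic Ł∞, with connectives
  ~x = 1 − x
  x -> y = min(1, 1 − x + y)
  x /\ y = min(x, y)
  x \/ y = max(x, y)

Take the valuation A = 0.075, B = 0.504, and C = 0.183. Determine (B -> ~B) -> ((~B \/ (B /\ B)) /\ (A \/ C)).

~B = 1 − 0.504 = 0.496
B -> ~B = min(1, 1 − 0.504 + 0.496) = min(1, 0.992) = 0.992
B /\ B = min(0.504, 0.504) = 0.504
~B \/ (B /\ B) = max(0.496, 0.504) = 0.504
A \/ C = max(0.075, 0.183) = 0.183
(~B \/ (B /\ B)) /\ (A \/ C) = min(0.504, 0.183) = 0.183
(B -> ~B) -> ((~B \/ (B /\ B)) /\ (A \/ C)) = min(1, 1 − 0.992 + 0.183) = min(1, 0.191) = 0.191

0.191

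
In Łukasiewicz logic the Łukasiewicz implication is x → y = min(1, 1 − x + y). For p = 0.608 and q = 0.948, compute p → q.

p → q = min(1, 1 − 0.608 + 0.948) = min(1, 1.340) = 1.000
For comparison, the Gödel implication (1 if x ≤ y else y) would give 1.000.

1.000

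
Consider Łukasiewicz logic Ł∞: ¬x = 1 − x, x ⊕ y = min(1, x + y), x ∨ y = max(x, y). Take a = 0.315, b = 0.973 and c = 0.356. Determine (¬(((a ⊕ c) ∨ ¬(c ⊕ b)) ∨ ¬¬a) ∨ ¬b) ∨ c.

0.356

a ⊕ c = min(1, 0.315 + 0.356) = min(1, 0.671) = 0.671
c ⊕ b = min(1, 0.356 + 0.973) = min(1, 1.329) = 1.000
¬(c ⊕ b) = 1 − 1.000 = 0.000
(a ⊕ c) ∨ ¬(c ⊕ b) = max(0.671, 0.000) = 0.671
¬a = 1 − 0.315 = 0.685
¬¬a = 1 − 0.685 = 0.315
((a ⊕ c) ∨ ¬(c ⊕ b)) ∨ ¬¬a = max(0.671, 0.315) = 0.671
¬(((a ⊕ c) ∨ ¬(c ⊕ b)) ∨ ¬¬a) = 1 − 0.671 = 0.329
¬b = 1 − 0.973 = 0.027
¬(((a ⊕ c) ∨ ¬(c ⊕ b)) ∨ ¬¬a) ∨ ¬b = max(0.329, 0.027) = 0.329
(¬(((a ⊕ c) ∨ ¬(c ⊕ b)) ∨ ¬¬a) ∨ ¬b) ∨ c = max(0.329, 0.356) = 0.356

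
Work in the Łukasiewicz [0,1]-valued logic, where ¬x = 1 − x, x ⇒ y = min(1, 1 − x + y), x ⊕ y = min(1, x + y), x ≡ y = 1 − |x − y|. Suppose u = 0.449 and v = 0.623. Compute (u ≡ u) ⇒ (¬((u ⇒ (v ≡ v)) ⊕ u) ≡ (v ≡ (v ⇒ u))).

0.203

u ≡ u = 1 − |0.449 − 0.449| = 1 − 0.000 = 1.000
v ≡ v = 1 − |0.623 − 0.623| = 1 − 0.000 = 1.000
u ⇒ (v ≡ v) = min(1, 1 − 0.449 + 1.000) = min(1, 1.551) = 1.000
(u ⇒ (v ≡ v)) ⊕ u = min(1, 1.000 + 0.449) = min(1, 1.449) = 1.000
¬((u ⇒ (v ≡ v)) ⊕ u) = 1 − 1.000 = 0.000
v ⇒ u = min(1, 1 − 0.623 + 0.449) = min(1, 0.826) = 0.826
v ≡ (v ⇒ u) = 1 − |0.623 − 0.826| = 1 − 0.203 = 0.797
¬((u ⇒ (v ≡ v)) ⊕ u) ≡ (v ≡ (v ⇒ u)) = 1 − |0.000 − 0.797| = 1 − 0.797 = 0.203
(u ≡ u) ⇒ (¬((u ⇒ (v ≡ v)) ⊕ u) ≡ (v ≡ (v ⇒ u))) = min(1, 1 − 1.000 + 0.203) = min(1, 0.203) = 0.203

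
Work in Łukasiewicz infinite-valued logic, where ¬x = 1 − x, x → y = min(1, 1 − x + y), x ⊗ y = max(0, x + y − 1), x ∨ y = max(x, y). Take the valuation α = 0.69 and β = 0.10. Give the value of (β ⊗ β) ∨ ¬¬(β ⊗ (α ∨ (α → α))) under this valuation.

β ⊗ β = max(0, 0.10 + 0.10 − 1) = max(0, -0.80) = 0.00
α → α = min(1, 1 − 0.69 + 0.69) = min(1, 1.00) = 1.00
α ∨ (α → α) = max(0.69, 1.00) = 1.00
β ⊗ (α ∨ (α → α)) = max(0, 0.10 + 1.00 − 1) = max(0, 0.10) = 0.10
¬(β ⊗ (α ∨ (α → α))) = 1 − 0.10 = 0.90
¬¬(β ⊗ (α ∨ (α → α))) = 1 − 0.90 = 0.10
(β ⊗ β) ∨ ¬¬(β ⊗ (α ∨ (α → α))) = max(0.00, 0.10) = 0.10

0.10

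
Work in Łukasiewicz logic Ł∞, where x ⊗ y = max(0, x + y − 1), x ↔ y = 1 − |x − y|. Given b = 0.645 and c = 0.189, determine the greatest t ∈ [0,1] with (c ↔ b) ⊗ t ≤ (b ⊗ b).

c ↔ b = 1 − |0.189 − 0.645| = 1 − 0.456 = 0.544
So the left factor is c ↔ b = 0.544.
b ⊗ b = max(0, 0.645 + 0.645 − 1) = max(0, 0.290) = 0.290
So the right-hand bound is b ⊗ b = 0.290.
The residuum of the Łukasiewicz t-norm gives the supremum: min(1, 1 − 0.544 + 0.290).
1 − 0.544 + 0.290 = 0.746, so t = min(1, 0.746) = 0.746.
Check: 0.544 ⊗ 0.746 = max(0, 0.290) = 0.290 ≤ 0.290.

0.746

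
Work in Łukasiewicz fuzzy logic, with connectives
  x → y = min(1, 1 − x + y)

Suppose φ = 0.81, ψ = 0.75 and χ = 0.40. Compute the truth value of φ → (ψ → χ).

0.84

ψ → χ = min(1, 1 − 0.75 + 0.40) = min(1, 0.65) = 0.65
φ → (ψ → χ) = min(1, 1 − 0.81 + 0.65) = min(1, 0.84) = 0.84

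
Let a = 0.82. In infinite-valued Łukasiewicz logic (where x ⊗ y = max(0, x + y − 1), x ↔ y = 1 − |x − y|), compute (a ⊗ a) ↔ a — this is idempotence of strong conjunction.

0.82

a ⊗ a = max(0, 0.82 + 0.82 − 1) = max(0, 0.64) = 0.64
(a ⊗ a) ↔ a = 1 − |0.64 − 0.82| = 1 − 0.18 = 0.82
(The value 0.82 < 1 shows this instance is not satisfied; fails in Ł∞ since a ⊗ a = max(0, 2a−1) ≠ a in general.)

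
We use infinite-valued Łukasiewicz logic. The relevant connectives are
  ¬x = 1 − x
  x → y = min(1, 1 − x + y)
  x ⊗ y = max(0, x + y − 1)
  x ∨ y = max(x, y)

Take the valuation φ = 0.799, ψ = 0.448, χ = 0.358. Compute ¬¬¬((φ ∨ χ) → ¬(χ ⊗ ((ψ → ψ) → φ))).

φ ∨ χ = max(0.799, 0.358) = 0.799
ψ → ψ = min(1, 1 − 0.448 + 0.448) = min(1, 1.000) = 1.000
(ψ → ψ) → φ = min(1, 1 − 1.000 + 0.799) = min(1, 0.799) = 0.799
χ ⊗ ((ψ → ψ) → φ) = max(0, 0.358 + 0.799 − 1) = max(0, 0.157) = 0.157
¬(χ ⊗ ((ψ → ψ) → φ)) = 1 − 0.157 = 0.843
(φ ∨ χ) → ¬(χ ⊗ ((ψ → ψ) → φ)) = min(1, 1 − 0.799 + 0.843) = min(1, 1.044) = 1.000
¬((φ ∨ χ) → ¬(χ ⊗ ((ψ → ψ) → φ))) = 1 − 1.000 = 0.000
¬¬((φ ∨ χ) → ¬(χ ⊗ ((ψ → ψ) → φ))) = 1 − 0.000 = 1.000
¬¬¬((φ ∨ χ) → ¬(χ ⊗ ((ψ → ψ) → φ))) = 1 − 1.000 = 0.000

0.000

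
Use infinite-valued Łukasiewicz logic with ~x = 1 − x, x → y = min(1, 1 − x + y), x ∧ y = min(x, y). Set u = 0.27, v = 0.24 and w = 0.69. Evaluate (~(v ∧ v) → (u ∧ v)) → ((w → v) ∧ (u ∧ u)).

0.79

v ∧ v = min(0.24, 0.24) = 0.24
~(v ∧ v) = 1 − 0.24 = 0.76
u ∧ v = min(0.27, 0.24) = 0.24
~(v ∧ v) → (u ∧ v) = min(1, 1 − 0.76 + 0.24) = min(1, 0.48) = 0.48
w → v = min(1, 1 − 0.69 + 0.24) = min(1, 0.55) = 0.55
u ∧ u = min(0.27, 0.27) = 0.27
(w → v) ∧ (u ∧ u) = min(0.55, 0.27) = 0.27
(~(v ∧ v) → (u ∧ v)) → ((w → v) ∧ (u ∧ u)) = min(1, 1 − 0.48 + 0.27) = min(1, 0.79) = 0.79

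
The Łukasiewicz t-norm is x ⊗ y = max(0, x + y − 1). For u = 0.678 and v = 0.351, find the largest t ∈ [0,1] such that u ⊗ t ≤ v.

The residuum of the Łukasiewicz t-norm gives the supremum: min(1, 1 − 0.678 + 0.351).
1 − 0.678 + 0.351 = 0.673, so t = min(1, 0.673) = 0.673.
Check: 0.678 ⊗ 0.673 = max(0, 0.351) = 0.351 ≤ 0.351.

0.673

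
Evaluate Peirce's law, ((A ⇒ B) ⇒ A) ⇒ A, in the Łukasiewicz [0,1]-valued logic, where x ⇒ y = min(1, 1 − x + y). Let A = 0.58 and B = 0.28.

A ⇒ B = min(1, 1 − 0.58 + 0.28) = min(1, 0.70) = 0.70
(A ⇒ B) ⇒ A = min(1, 1 − 0.70 + 0.58) = min(1, 0.88) = 0.88
((A ⇒ B) ⇒ A) ⇒ A = min(1, 1 − 0.88 + 0.58) = min(1, 0.70) = 0.70
(The value 0.70 < 1 shows this instance is not satisfied; not a Ł∞-tautology in general.)

0.70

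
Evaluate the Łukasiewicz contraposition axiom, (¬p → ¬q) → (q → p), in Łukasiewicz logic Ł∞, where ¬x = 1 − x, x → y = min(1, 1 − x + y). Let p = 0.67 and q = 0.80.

¬p = 1 − 0.67 = 0.33
¬q = 1 − 0.80 = 0.20
¬p → ¬q = min(1, 1 − 0.33 + 0.20) = min(1, 0.87) = 0.87
q → p = min(1, 1 − 0.80 + 0.67) = min(1, 0.87) = 0.87
(¬p → ¬q) → (q → p) = min(1, 1 − 0.87 + 0.87) = min(1, 1.00) = 1.00
(As expected: an axiom of Ł∞, always 1.)

1.00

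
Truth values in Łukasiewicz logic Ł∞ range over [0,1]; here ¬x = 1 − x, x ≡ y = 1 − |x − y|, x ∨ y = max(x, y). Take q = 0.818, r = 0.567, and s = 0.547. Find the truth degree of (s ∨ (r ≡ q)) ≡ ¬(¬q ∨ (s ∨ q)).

0.433

r ≡ q = 1 − |0.567 − 0.818| = 1 − 0.251 = 0.749
s ∨ (r ≡ q) = max(0.547, 0.749) = 0.749
¬q = 1 − 0.818 = 0.182
s ∨ q = max(0.547, 0.818) = 0.818
¬q ∨ (s ∨ q) = max(0.182, 0.818) = 0.818
¬(¬q ∨ (s ∨ q)) = 1 − 0.818 = 0.182
(s ∨ (r ≡ q)) ≡ ¬(¬q ∨ (s ∨ q)) = 1 − |0.749 − 0.182| = 1 − 0.567 = 0.433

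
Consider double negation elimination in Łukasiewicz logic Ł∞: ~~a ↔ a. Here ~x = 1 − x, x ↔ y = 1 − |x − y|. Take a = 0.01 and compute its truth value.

1.00

~a = 1 − 0.01 = 0.99
~~a = 1 − 0.99 = 0.01
~~a ↔ a = 1 − |0.01 − 0.01| = 1 − 0.00 = 1.00
(As expected: always 1 in Ł∞ since negation is involutive.)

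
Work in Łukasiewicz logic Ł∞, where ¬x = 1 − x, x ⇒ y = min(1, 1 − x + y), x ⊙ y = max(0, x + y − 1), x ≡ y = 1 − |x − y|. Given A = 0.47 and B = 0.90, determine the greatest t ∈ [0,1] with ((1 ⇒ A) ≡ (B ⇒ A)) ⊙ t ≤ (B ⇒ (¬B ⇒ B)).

1 ⇒ A = min(1, 1 − 1.00 + 0.47) = min(1, 0.47) = 0.47
B ⇒ A = min(1, 1 − 0.90 + 0.47) = min(1, 0.57) = 0.57
(1 ⇒ A) ≡ (B ⇒ A) = 1 − |0.47 − 0.57| = 1 − 0.10 = 0.90
So the left factor is (1 ⇒ A) ≡ (B ⇒ A) = 0.90.
¬B = 1 − 0.90 = 0.10
¬B ⇒ B = min(1, 1 − 0.10 + 0.90) = min(1, 1.80) = 1.00
B ⇒ (¬B ⇒ B) = min(1, 1 − 0.90 + 1.00) = min(1, 1.10) = 1.00
So the right-hand bound is B ⇒ (¬B ⇒ B) = 1.00.
The residuum of the Łukasiewicz t-norm gives the supremum: min(1, 1 − 0.90 + 1.00).
1 − 0.90 + 1.00 = 1.10, so t = min(1, 1.10) = 1.00.
Check: 0.90 ⊙ 1.00 = max(0, 0.90) = 0.90 ≤ 1.00.

1.00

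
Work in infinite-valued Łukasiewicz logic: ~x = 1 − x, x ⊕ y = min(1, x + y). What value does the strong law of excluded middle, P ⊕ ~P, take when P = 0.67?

1.00

~P = 1 − 0.67 = 0.33
P ⊕ ~P = min(1, 0.67 + 0.33) = min(1, 1.00) = 1.00
(As expected: always 1 in Ł∞ since a ⊕ (1−a) = 1.)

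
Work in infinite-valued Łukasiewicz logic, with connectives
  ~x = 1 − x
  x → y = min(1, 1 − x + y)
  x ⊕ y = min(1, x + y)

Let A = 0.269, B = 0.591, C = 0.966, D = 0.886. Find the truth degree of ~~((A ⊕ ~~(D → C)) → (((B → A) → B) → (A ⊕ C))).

1.000

D → C = min(1, 1 − 0.886 + 0.966) = min(1, 1.080) = 1.000
~(D → C) = 1 − 1.000 = 0.000
~~(D → C) = 1 − 0.000 = 1.000
A ⊕ ~~(D → C) = min(1, 0.269 + 1.000) = min(1, 1.269) = 1.000
B → A = min(1, 1 − 0.591 + 0.269) = min(1, 0.678) = 0.678
(B → A) → B = min(1, 1 − 0.678 + 0.591) = min(1, 0.913) = 0.913
A ⊕ C = min(1, 0.269 + 0.966) = min(1, 1.235) = 1.000
((B → A) → B) → (A ⊕ C) = min(1, 1 − 0.913 + 1.000) = min(1, 1.087) = 1.000
(A ⊕ ~~(D → C)) → (((B → A) → B) → (A ⊕ C)) = min(1, 1 − 1.000 + 1.000) = min(1, 1.000) = 1.000
~((A ⊕ ~~(D → C)) → (((B → A) → B) → (A ⊕ C))) = 1 − 1.000 = 0.000
~~((A ⊕ ~~(D → C)) → (((B → A) → B) → (A ⊕ C))) = 1 − 0.000 = 1.000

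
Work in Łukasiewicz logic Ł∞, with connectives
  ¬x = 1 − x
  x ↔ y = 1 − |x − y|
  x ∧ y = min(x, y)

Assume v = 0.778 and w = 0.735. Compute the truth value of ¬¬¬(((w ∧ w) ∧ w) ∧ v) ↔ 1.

0.265

w ∧ w = min(0.735, 0.735) = 0.735
(w ∧ w) ∧ w = min(0.735, 0.735) = 0.735
((w ∧ w) ∧ w) ∧ v = min(0.735, 0.778) = 0.735
¬(((w ∧ w) ∧ w) ∧ v) = 1 − 0.735 = 0.265
¬¬(((w ∧ w) ∧ w) ∧ v) = 1 − 0.265 = 0.735
¬¬¬(((w ∧ w) ∧ w) ∧ v) = 1 − 0.735 = 0.265
¬¬¬(((w ∧ w) ∧ w) ∧ v) ↔ 1 = 1 − |0.265 − 1.000| = 1 − 0.735 = 0.265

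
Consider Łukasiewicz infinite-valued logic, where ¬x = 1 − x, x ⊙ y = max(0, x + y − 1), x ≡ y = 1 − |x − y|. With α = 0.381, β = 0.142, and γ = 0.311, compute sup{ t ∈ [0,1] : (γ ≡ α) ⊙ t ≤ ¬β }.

0.928

γ ≡ α = 1 − |0.311 − 0.381| = 1 − 0.070 = 0.930
So the left factor is γ ≡ α = 0.930.
¬β = 1 − 0.142 = 0.858
So the right-hand bound is ¬β = 0.858.
The residuum of the Łukasiewicz t-norm gives the supremum: min(1, 1 − 0.930 + 0.858).
1 − 0.930 + 0.858 = 0.928, so t = min(1, 0.928) = 0.928.
Check: 0.930 ⊙ 0.928 = max(0, 0.858) = 0.858 ≤ 0.858.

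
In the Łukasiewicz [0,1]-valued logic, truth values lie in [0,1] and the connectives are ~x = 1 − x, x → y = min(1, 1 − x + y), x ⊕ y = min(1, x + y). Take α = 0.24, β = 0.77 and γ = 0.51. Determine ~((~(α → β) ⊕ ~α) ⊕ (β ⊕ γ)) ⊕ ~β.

α → β = min(1, 1 − 0.24 + 0.77) = min(1, 1.53) = 1.00
~(α → β) = 1 − 1.00 = 0.00
~α = 1 − 0.24 = 0.76
~(α → β) ⊕ ~α = min(1, 0.00 + 0.76) = min(1, 0.76) = 0.76
β ⊕ γ = min(1, 0.77 + 0.51) = min(1, 1.28) = 1.00
(~(α → β) ⊕ ~α) ⊕ (β ⊕ γ) = min(1, 0.76 + 1.00) = min(1, 1.76) = 1.00
~((~(α → β) ⊕ ~α) ⊕ (β ⊕ γ)) = 1 − 1.00 = 0.00
~β = 1 − 0.77 = 0.23
~((~(α → β) ⊕ ~α) ⊕ (β ⊕ γ)) ⊕ ~β = min(1, 0.00 + 0.23) = min(1, 0.23) = 0.23

0.23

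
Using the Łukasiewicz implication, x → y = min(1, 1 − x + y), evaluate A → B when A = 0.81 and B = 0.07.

0.26

A → B = min(1, 1 − 0.81 + 0.07) = min(1, 0.26) = 0.26
For comparison, the Gödel implication (1 if x ≤ y else y) would give 0.07.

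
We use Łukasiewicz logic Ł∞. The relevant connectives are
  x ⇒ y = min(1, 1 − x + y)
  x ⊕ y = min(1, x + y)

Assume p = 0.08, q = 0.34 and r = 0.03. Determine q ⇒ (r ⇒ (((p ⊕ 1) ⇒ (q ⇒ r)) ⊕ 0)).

1.00

p ⊕ 1 = min(1, 0.08 + 1.00) = min(1, 1.08) = 1.00
q ⇒ r = min(1, 1 − 0.34 + 0.03) = min(1, 0.69) = 0.69
(p ⊕ 1) ⇒ (q ⇒ r) = min(1, 1 − 1.00 + 0.69) = min(1, 0.69) = 0.69
((p ⊕ 1) ⇒ (q ⇒ r)) ⊕ 0 = min(1, 0.69 + 0.00) = min(1, 0.69) = 0.69
r ⇒ (((p ⊕ 1) ⇒ (q ⇒ r)) ⊕ 0) = min(1, 1 − 0.03 + 0.69) = min(1, 1.66) = 1.00
q ⇒ (r ⇒ (((p ⊕ 1) ⇒ (q ⇒ r)) ⊕ 0)) = min(1, 1 − 0.34 + 1.00) = min(1, 1.66) = 1.00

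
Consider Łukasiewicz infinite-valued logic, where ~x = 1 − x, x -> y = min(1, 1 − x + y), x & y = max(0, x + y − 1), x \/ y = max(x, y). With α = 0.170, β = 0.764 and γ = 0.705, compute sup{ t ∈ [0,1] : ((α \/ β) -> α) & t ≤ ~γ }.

0.889

α \/ β = max(0.170, 0.764) = 0.764
(α \/ β) -> α = min(1, 1 − 0.764 + 0.170) = min(1, 0.406) = 0.406
So the left factor is (α \/ β) -> α = 0.406.
~γ = 1 − 0.705 = 0.295
So the right-hand bound is ~γ = 0.295.
The residuum of the Łukasiewicz t-norm gives the supremum: min(1, 1 − 0.406 + 0.295).
1 − 0.406 + 0.295 = 0.889, so t = min(1, 0.889) = 0.889.
Check: 0.406 & 0.889 = max(0, 0.295) = 0.295 ≤ 0.295.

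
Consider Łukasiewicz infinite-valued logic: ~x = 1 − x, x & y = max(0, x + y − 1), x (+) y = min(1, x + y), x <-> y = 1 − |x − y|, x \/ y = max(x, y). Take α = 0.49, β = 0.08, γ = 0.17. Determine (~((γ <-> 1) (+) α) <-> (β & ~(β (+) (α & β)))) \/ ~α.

0.66

γ <-> 1 = 1 − |0.17 − 1.00| = 1 − 0.83 = 0.17
(γ <-> 1) (+) α = min(1, 0.17 + 0.49) = min(1, 0.66) = 0.66
~((γ <-> 1) (+) α) = 1 − 0.66 = 0.34
α & β = max(0, 0.49 + 0.08 − 1) = max(0, -0.43) = 0.00
β (+) (α & β) = min(1, 0.08 + 0.00) = min(1, 0.08) = 0.08
~(β (+) (α & β)) = 1 − 0.08 = 0.92
β & ~(β (+) (α & β)) = max(0, 0.08 + 0.92 − 1) = max(0, 0.00) = 0.00
~((γ <-> 1) (+) α) <-> (β & ~(β (+) (α & β))) = 1 − |0.34 − 0.00| = 1 − 0.34 = 0.66
~α = 1 − 0.49 = 0.51
(~((γ <-> 1) (+) α) <-> (β & ~(β (+) (α & β)))) \/ ~α = max(0.66, 0.51) = 0.66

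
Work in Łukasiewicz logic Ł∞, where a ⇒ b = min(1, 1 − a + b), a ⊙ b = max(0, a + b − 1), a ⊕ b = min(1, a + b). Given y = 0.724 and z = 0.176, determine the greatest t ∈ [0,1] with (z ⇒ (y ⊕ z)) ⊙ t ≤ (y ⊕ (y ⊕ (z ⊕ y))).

1.000

y ⊕ z = min(1, 0.724 + 0.176) = min(1, 0.900) = 0.900
z ⇒ (y ⊕ z) = min(1, 1 − 0.176 + 0.900) = min(1, 1.724) = 1.000
So the left factor is z ⇒ (y ⊕ z) = 1.000.
z ⊕ y = min(1, 0.176 + 0.724) = min(1, 0.900) = 0.900
y ⊕ (z ⊕ y) = min(1, 0.724 + 0.900) = min(1, 1.624) = 1.000
y ⊕ (y ⊕ (z ⊕ y)) = min(1, 0.724 + 1.000) = min(1, 1.724) = 1.000
So the right-hand bound is y ⊕ (y ⊕ (z ⊕ y)) = 1.000.
The residuum of the Łukasiewicz t-norm gives the supremum: min(1, 1 − 1.000 + 1.000).
1 − 1.000 + 1.000 = 1.000, so t = min(1, 1.000) = 1.000.
Check: 1.000 ⊙ 1.000 = max(0, 1.000) = 1.000 ≤ 1.000.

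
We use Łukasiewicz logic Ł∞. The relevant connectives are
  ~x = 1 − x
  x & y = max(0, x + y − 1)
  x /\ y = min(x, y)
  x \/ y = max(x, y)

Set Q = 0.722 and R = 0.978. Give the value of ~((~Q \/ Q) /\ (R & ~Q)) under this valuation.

0.744

~Q = 1 − 0.722 = 0.278
~Q \/ Q = max(0.278, 0.722) = 0.722
R & ~Q = max(0, 0.978 + 0.278 − 1) = max(0, 0.256) = 0.256
(~Q \/ Q) /\ (R & ~Q) = min(0.722, 0.256) = 0.256
~((~Q \/ Q) /\ (R & ~Q)) = 1 − 0.256 = 0.744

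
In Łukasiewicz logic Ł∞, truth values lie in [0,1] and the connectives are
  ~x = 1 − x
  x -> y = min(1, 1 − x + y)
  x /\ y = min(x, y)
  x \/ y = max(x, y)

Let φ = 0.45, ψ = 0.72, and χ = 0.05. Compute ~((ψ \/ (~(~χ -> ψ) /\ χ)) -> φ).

0.27

~χ = 1 − 0.05 = 0.95
~χ -> ψ = min(1, 1 − 0.95 + 0.72) = min(1, 0.77) = 0.77
~(~χ -> ψ) = 1 − 0.77 = 0.23
~(~χ -> ψ) /\ χ = min(0.23, 0.05) = 0.05
ψ \/ (~(~χ -> ψ) /\ χ) = max(0.72, 0.05) = 0.72
(ψ \/ (~(~χ -> ψ) /\ χ)) -> φ = min(1, 1 − 0.72 + 0.45) = min(1, 0.73) = 0.73
~((ψ \/ (~(~χ -> ψ) /\ χ)) -> φ) = 1 − 0.73 = 0.27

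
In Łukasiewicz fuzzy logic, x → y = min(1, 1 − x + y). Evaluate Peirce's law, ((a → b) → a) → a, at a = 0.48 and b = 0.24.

a → b = min(1, 1 − 0.48 + 0.24) = min(1, 0.76) = 0.76
(a → b) → a = min(1, 1 − 0.76 + 0.48) = min(1, 0.72) = 0.72
((a → b) → a) → a = min(1, 1 − 0.72 + 0.48) = min(1, 0.76) = 0.76
(The value 0.76 < 1 shows this instance is not satisfied; not a Ł∞-tautology in general.)

0.76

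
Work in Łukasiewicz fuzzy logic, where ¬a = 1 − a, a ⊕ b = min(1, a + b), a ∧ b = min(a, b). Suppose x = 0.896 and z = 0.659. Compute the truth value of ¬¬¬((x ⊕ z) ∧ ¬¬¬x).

0.896

x ⊕ z = min(1, 0.896 + 0.659) = min(1, 1.555) = 1.000
¬x = 1 − 0.896 = 0.104
¬¬x = 1 − 0.104 = 0.896
¬¬¬x = 1 − 0.896 = 0.104
(x ⊕ z) ∧ ¬¬¬x = min(1.000, 0.104) = 0.104
¬((x ⊕ z) ∧ ¬¬¬x) = 1 − 0.104 = 0.896
¬¬((x ⊕ z) ∧ ¬¬¬x) = 1 − 0.896 = 0.104
¬¬¬((x ⊕ z) ∧ ¬¬¬x) = 1 − 0.104 = 0.896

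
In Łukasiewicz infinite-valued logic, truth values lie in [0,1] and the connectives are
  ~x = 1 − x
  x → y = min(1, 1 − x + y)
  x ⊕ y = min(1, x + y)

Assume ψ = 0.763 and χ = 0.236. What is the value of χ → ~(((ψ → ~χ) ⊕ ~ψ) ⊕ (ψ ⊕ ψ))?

0.764

~χ = 1 − 0.236 = 0.764
ψ → ~χ = min(1, 1 − 0.763 + 0.764) = min(1, 1.001) = 1.000
~ψ = 1 − 0.763 = 0.237
(ψ → ~χ) ⊕ ~ψ = min(1, 1.000 + 0.237) = min(1, 1.237) = 1.000
ψ ⊕ ψ = min(1, 0.763 + 0.763) = min(1, 1.526) = 1.000
((ψ → ~χ) ⊕ ~ψ) ⊕ (ψ ⊕ ψ) = min(1, 1.000 + 1.000) = min(1, 2.000) = 1.000
~(((ψ → ~χ) ⊕ ~ψ) ⊕ (ψ ⊕ ψ)) = 1 − 1.000 = 0.000
χ → ~(((ψ → ~χ) ⊕ ~ψ) ⊕ (ψ ⊕ ψ)) = min(1, 1 − 0.236 + 0.000) = min(1, 0.764) = 0.764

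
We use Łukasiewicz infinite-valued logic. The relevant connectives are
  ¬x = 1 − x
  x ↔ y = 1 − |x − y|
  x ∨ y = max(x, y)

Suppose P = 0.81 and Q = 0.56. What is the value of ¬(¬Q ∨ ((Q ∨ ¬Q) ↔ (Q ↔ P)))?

¬Q = 1 − 0.56 = 0.44
Q ∨ ¬Q = max(0.56, 0.44) = 0.56
Q ↔ P = 1 − |0.56 − 0.81| = 1 − 0.25 = 0.75
(Q ∨ ¬Q) ↔ (Q ↔ P) = 1 − |0.56 − 0.75| = 1 − 0.19 = 0.81
¬Q ∨ ((Q ∨ ¬Q) ↔ (Q ↔ P)) = max(0.44, 0.81) = 0.81
¬(¬Q ∨ ((Q ∨ ¬Q) ↔ (Q ↔ P))) = 1 − 0.81 = 0.19

0.19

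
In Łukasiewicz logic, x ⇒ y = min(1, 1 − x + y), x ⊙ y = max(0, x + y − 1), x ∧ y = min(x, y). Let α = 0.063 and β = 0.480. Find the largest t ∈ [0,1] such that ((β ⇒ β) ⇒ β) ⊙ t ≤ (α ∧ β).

0.583

β ⇒ β = min(1, 1 − 0.480 + 0.480) = min(1, 1.000) = 1.000
(β ⇒ β) ⇒ β = min(1, 1 − 1.000 + 0.480) = min(1, 0.480) = 0.480
So the left factor is (β ⇒ β) ⇒ β = 0.480.
α ∧ β = min(0.063, 0.480) = 0.063
So the right-hand bound is α ∧ β = 0.063.
The residuum of the Łukasiewicz t-norm gives the supremum: min(1, 1 − 0.480 + 0.063).
1 − 0.480 + 0.063 = 0.583, so t = min(1, 0.583) = 0.583.
Check: 0.480 ⊙ 0.583 = max(0, 0.063) = 0.063 ≤ 0.063.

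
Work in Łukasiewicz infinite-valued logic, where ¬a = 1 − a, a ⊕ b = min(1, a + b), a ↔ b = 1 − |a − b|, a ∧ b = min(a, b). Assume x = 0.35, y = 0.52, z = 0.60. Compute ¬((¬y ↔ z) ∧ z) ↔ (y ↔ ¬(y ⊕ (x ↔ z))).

¬y = 1 − 0.52 = 0.48
¬y ↔ z = 1 − |0.48 − 0.60| = 1 − 0.12 = 0.88
(¬y ↔ z) ∧ z = min(0.88, 0.60) = 0.60
¬((¬y ↔ z) ∧ z) = 1 − 0.60 = 0.40
x ↔ z = 1 − |0.35 − 0.60| = 1 − 0.25 = 0.75
y ⊕ (x ↔ z) = min(1, 0.52 + 0.75) = min(1, 1.27) = 1.00
¬(y ⊕ (x ↔ z)) = 1 − 1.00 = 0.00
y ↔ ¬(y ⊕ (x ↔ z)) = 1 − |0.52 − 0.00| = 1 − 0.52 = 0.48
¬((¬y ↔ z) ∧ z) ↔ (y ↔ ¬(y ⊕ (x ↔ z))) = 1 − |0.40 − 0.48| = 1 − 0.08 = 0.92

0.92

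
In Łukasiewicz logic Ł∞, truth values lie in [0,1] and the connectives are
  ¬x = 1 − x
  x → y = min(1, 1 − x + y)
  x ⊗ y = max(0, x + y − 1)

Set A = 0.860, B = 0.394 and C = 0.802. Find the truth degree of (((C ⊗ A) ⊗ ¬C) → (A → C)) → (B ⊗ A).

C ⊗ A = max(0, 0.802 + 0.860 − 1) = max(0, 0.662) = 0.662
¬C = 1 − 0.802 = 0.198
(C ⊗ A) ⊗ ¬C = max(0, 0.662 + 0.198 − 1) = max(0, -0.140) = 0.000
A → C = min(1, 1 − 0.860 + 0.802) = min(1, 0.942) = 0.942
((C ⊗ A) ⊗ ¬C) → (A → C) = min(1, 1 − 0.000 + 0.942) = min(1, 1.942) = 1.000
B ⊗ A = max(0, 0.394 + 0.860 − 1) = max(0, 0.254) = 0.254
(((C ⊗ A) ⊗ ¬C) → (A → C)) → (B ⊗ A) = min(1, 1 − 1.000 + 0.254) = min(1, 0.254) = 0.254

0.254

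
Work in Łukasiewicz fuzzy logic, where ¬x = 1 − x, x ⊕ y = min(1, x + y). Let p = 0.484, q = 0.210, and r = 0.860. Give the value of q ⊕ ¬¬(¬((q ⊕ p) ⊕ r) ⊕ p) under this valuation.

q ⊕ p = min(1, 0.210 + 0.484) = min(1, 0.694) = 0.694
(q ⊕ p) ⊕ r = min(1, 0.694 + 0.860) = min(1, 1.554) = 1.000
¬((q ⊕ p) ⊕ r) = 1 − 1.000 = 0.000
¬((q ⊕ p) ⊕ r) ⊕ p = min(1, 0.000 + 0.484) = min(1, 0.484) = 0.484
¬(¬((q ⊕ p) ⊕ r) ⊕ p) = 1 − 0.484 = 0.516
¬¬(¬((q ⊕ p) ⊕ r) ⊕ p) = 1 − 0.516 = 0.484
q ⊕ ¬¬(¬((q ⊕ p) ⊕ r) ⊕ p) = min(1, 0.210 + 0.484) = min(1, 0.694) = 0.694

0.694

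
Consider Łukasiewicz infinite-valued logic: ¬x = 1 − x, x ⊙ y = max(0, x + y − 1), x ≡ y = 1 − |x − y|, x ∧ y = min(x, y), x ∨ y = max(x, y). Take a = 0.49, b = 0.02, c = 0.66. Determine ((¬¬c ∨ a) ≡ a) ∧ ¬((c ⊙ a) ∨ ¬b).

¬c = 1 − 0.66 = 0.34
¬¬c = 1 − 0.34 = 0.66
¬¬c ∨ a = max(0.66, 0.49) = 0.66
(¬¬c ∨ a) ≡ a = 1 − |0.66 − 0.49| = 1 − 0.17 = 0.83
c ⊙ a = max(0, 0.66 + 0.49 − 1) = max(0, 0.15) = 0.15
¬b = 1 − 0.02 = 0.98
(c ⊙ a) ∨ ¬b = max(0.15, 0.98) = 0.98
¬((c ⊙ a) ∨ ¬b) = 1 − 0.98 = 0.02
((¬¬c ∨ a) ≡ a) ∧ ¬((c ⊙ a) ∨ ¬b) = min(0.83, 0.02) = 0.02

0.02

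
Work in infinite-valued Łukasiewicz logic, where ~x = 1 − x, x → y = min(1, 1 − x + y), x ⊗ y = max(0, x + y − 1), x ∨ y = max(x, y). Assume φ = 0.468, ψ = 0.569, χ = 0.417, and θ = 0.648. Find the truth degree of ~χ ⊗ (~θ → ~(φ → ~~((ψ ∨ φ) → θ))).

0.231

~χ = 1 − 0.417 = 0.583
~θ = 1 − 0.648 = 0.352
ψ ∨ φ = max(0.569, 0.468) = 0.569
(ψ ∨ φ) → θ = min(1, 1 − 0.569 + 0.648) = min(1, 1.079) = 1.000
~((ψ ∨ φ) → θ) = 1 − 1.000 = 0.000
~~((ψ ∨ φ) → θ) = 1 − 0.000 = 1.000
φ → ~~((ψ ∨ φ) → θ) = min(1, 1 − 0.468 + 1.000) = min(1, 1.532) = 1.000
~(φ → ~~((ψ ∨ φ) → θ)) = 1 − 1.000 = 0.000
~θ → ~(φ → ~~((ψ ∨ φ) → θ)) = min(1, 1 − 0.352 + 0.000) = min(1, 0.648) = 0.648
~χ ⊗ (~θ → ~(φ → ~~((ψ ∨ φ) → θ))) = max(0, 0.583 + 0.648 − 1) = max(0, 0.231) = 0.231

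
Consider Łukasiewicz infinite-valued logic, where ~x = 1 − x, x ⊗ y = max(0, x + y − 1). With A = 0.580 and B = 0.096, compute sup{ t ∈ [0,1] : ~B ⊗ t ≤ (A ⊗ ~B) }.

0.580

~B = 1 − 0.096 = 0.904
So the left factor is ~B = 0.904.
A ⊗ ~B = max(0, 0.580 + 0.904 − 1) = max(0, 0.484) = 0.484
So the right-hand bound is A ⊗ ~B = 0.484.
The residuum of the Łukasiewicz t-norm gives the supremum: min(1, 1 − 0.904 + 0.484).
1 − 0.904 + 0.484 = 0.580, so t = min(1, 0.580) = 0.580.
Check: 0.904 ⊗ 0.580 = max(0, 0.484) = 0.484 ≤ 0.484.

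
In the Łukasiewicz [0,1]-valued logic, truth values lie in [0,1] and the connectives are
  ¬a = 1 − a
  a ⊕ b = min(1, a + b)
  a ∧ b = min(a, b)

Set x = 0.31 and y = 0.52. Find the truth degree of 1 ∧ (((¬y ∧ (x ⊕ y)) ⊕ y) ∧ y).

0.52

¬y = 1 − 0.52 = 0.48
x ⊕ y = min(1, 0.31 + 0.52) = min(1, 0.83) = 0.83
¬y ∧ (x ⊕ y) = min(0.48, 0.83) = 0.48
(¬y ∧ (x ⊕ y)) ⊕ y = min(1, 0.48 + 0.52) = min(1, 1.00) = 1.00
((¬y ∧ (x ⊕ y)) ⊕ y) ∧ y = min(1.00, 0.52) = 0.52
1 ∧ (((¬y ∧ (x ⊕ y)) ⊕ y) ∧ y) = min(1.00, 0.52) = 0.52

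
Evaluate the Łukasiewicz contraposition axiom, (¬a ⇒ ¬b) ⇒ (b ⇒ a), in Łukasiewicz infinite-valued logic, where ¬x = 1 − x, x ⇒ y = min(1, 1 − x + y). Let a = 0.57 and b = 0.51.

¬a = 1 − 0.57 = 0.43
¬b = 1 − 0.51 = 0.49
¬a ⇒ ¬b = min(1, 1 − 0.43 + 0.49) = min(1, 1.06) = 1.00
b ⇒ a = min(1, 1 − 0.51 + 0.57) = min(1, 1.06) = 1.00
(¬a ⇒ ¬b) ⇒ (b ⇒ a) = min(1, 1 − 1.00 + 1.00) = min(1, 1.00) = 1.00
(As expected: an axiom of Ł∞, always 1.)

1.00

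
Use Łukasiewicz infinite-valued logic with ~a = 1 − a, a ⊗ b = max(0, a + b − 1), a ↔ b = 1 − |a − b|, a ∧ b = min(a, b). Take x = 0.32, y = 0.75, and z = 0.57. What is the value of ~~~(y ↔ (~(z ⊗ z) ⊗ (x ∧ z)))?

z ⊗ z = max(0, 0.57 + 0.57 − 1) = max(0, 0.14) = 0.14
~(z ⊗ z) = 1 − 0.14 = 0.86
x ∧ z = min(0.32, 0.57) = 0.32
~(z ⊗ z) ⊗ (x ∧ z) = max(0, 0.86 + 0.32 − 1) = max(0, 0.18) = 0.18
y ↔ (~(z ⊗ z) ⊗ (x ∧ z)) = 1 − |0.75 − 0.18| = 1 − 0.57 = 0.43
~(y ↔ (~(z ⊗ z) ⊗ (x ∧ z))) = 1 − 0.43 = 0.57
~~(y ↔ (~(z ⊗ z) ⊗ (x ∧ z))) = 1 − 0.57 = 0.43
~~~(y ↔ (~(z ⊗ z) ⊗ (x ∧ z))) = 1 − 0.43 = 0.57

0.57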